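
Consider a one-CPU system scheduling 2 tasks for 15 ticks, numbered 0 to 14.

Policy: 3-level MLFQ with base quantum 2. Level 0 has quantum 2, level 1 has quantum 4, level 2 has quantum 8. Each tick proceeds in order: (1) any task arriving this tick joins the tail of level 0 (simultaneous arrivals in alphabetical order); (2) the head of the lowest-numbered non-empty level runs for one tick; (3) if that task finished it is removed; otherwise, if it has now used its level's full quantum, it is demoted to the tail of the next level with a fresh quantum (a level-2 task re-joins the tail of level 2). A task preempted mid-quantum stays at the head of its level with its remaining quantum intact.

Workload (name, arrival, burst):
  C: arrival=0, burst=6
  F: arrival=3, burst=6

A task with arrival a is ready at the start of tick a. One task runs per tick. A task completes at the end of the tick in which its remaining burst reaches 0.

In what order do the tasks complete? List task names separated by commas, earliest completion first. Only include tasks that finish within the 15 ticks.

t=0: L0/L1/L2 = C/-/- → run C
t=1: L0/L1/L2 = C/-/- → run C
t=2: L0/L1/L2 = -/C/- → run C
t=3: L0/L1/L2 = F/C/- → run F
t=4: L0/L1/L2 = F/C/- → run F
t=5: L0/L1/L2 = -/CF/- → run C
t=6: L0/L1/L2 = -/CF/- → run C
t=7: L0/L1/L2 = -/CF/- → run C
t=8: L0/L1/L2 = -/F/- → run F
t=9: L0/L1/L2 = -/F/- → run F
t=10: L0/L1/L2 = -/F/- → run F
t=11: L0/L1/L2 = -/F/- → run F
t=12: (idle)
t=13: (idle)
t=14: (idle)

completion order = C, F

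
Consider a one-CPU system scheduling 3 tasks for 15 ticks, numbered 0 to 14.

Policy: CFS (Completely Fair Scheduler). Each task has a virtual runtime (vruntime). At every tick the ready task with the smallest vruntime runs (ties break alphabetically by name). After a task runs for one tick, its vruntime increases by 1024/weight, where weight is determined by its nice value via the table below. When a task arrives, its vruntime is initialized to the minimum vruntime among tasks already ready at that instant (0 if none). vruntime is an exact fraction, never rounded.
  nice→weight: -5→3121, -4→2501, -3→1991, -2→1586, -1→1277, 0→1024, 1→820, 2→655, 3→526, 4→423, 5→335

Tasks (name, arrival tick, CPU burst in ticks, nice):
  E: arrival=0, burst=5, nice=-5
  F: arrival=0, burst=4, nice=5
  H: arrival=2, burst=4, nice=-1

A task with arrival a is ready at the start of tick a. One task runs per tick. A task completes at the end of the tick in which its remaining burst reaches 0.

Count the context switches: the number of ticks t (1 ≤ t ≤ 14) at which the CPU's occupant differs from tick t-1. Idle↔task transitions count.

context switches = 9

t=0: vr[E=0 F=0] → run E
t=1: vr[E=1024/3121 F=0] → run F
t=2: vr[E=1024/3121 F=1024/335 H=1024/3121] → run E
t=3: vr[E=2048/3121 F=1024/335 H=1024/3121] → run H
t=4: vr[E=2048/3121 F=1024/335 H=4503552/3985517] → run E
t=5: vr[E=3072/3121 F=1024/335 H=4503552/3985517] → run E
t=6: vr[E=4096/3121 F=1024/335 H=4503552/3985517] → run H
t=7: vr[E=4096/3121 F=1024/335 H=7699456/3985517] → run E
t=8: vr[F=1024/335 H=7699456/3985517] → run H
t=9: vr[F=1024/335 H=10895360/3985517] → run H
t=10: vr[F=1024/335] → run F
t=11: vr[F=2048/335] → run F
t=12: vr[F=3072/335] → run F
t=13: (idle)
t=14: (idle)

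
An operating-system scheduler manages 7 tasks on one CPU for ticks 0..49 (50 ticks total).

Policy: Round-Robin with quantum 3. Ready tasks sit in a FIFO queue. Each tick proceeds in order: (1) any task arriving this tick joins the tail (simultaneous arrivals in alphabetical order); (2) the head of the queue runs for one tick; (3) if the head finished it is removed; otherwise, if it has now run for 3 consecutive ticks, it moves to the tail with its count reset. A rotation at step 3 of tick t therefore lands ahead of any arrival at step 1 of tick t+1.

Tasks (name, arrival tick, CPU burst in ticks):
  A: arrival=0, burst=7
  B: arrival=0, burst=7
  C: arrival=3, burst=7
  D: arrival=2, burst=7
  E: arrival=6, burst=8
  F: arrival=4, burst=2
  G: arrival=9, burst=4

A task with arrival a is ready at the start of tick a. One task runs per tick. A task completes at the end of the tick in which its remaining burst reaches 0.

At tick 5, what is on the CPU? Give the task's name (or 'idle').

running at tick 5 = B

t=0: queue=[A,B] q_used=0 → run A
t=1: queue=[A,B] q_used=1 → run A
t=2: queue=[A,B,D] q_used=2 → run A
t=3: queue=[B,D,A,C] q_used=0 → run B
t=4: queue=[B,D,A,C,F] q_used=1 → run B
t=5: queue=[B,D,A,C,F] q_used=2 → run B
t=6: queue=[D,A,C,F,B,E] q_used=0 → run D
t=7: queue=[D,A,C,F,B,E] q_used=1 → run D
t=8: queue=[D,A,C,F,B,E] q_used=2 → run D
t=9: queue=[A,C,F,B,E,D,G] q_used=0 → run A
t=10: queue=[A,C,F,B,E,D,G] q_used=1 → run A
t=11: queue=[A,C,F,B,E,D,G] q_used=2 → run A
t=12: queue=[C,F,B,E,D,G,A] q_used=0 → run C
t=13: queue=[C,F,B,E,D,G,A] q_used=1 → run C
t=14: queue=[C,F,B,E,D,G,A] q_used=2 → run C
t=15: queue=[F,B,E,D,G,A,C] q_used=0 → run F
t=16: queue=[F,B,E,D,G,A,C] q_used=1 → run F
t=17: queue=[B,E,D,G,A,C] q_used=0 → run B
t=18: queue=[B,E,D,G,A,C] q_used=1 → run B
t=19: queue=[B,E,D,G,A,C] q_used=2 → run B
t=20: queue=[E,D,G,A,C,B] q_used=0 → run E
t=21: queue=[E,D,G,A,C,B] q_used=1 → run E
t=22: queue=[E,D,G,A,C,B] q_used=2 → run E
t=23: queue=[D,G,A,C,B,E] q_used=0 → run D
t=24: queue=[D,G,A,C,B,E] q_used=1 → run D
t=25: queue=[D,G,A,C,B,E] q_used=2 → run D
t=26: queue=[G,A,C,B,E,D] q_used=0 → run G
t=27: queue=[G,A,C,B,E,D] q_used=1 → run G
t=28: queue=[G,A,C,B,E,D] q_used=2 → run G
t=29: queue=[A,C,B,E,D,G] q_used=0 → run A
t=30: queue=[C,B,E,D,G] q_used=0 → run C
t=31: queue=[C,B,E,D,G] q_used=1 → run C
t=32: queue=[C,B,E,D,G] q_used=2 → run C
t=33: queue=[B,E,D,G,C] q_used=0 → run B
t=34: queue=[E,D,G,C] q_used=0 → run E
t=35: queue=[E,D,G,C] q_used=1 → run E
t=36: queue=[E,D,G,C] q_used=2 → run E
t=37: queue=[D,G,C,E] q_used=0 → run D
t=38: queue=[G,C,E] q_used=0 → run G
t=39: queue=[C,E] q_used=0 → run C
t=40: queue=[E] q_used=0 → run E
t=41: queue=[E] q_used=1 → run E
t=42: (idle)
t=43: (idle)
t=44: (idle)
t=45: (idle)
t=46: (idle)
t=47: (idle)
t=48: (idle)
t=49: (idle)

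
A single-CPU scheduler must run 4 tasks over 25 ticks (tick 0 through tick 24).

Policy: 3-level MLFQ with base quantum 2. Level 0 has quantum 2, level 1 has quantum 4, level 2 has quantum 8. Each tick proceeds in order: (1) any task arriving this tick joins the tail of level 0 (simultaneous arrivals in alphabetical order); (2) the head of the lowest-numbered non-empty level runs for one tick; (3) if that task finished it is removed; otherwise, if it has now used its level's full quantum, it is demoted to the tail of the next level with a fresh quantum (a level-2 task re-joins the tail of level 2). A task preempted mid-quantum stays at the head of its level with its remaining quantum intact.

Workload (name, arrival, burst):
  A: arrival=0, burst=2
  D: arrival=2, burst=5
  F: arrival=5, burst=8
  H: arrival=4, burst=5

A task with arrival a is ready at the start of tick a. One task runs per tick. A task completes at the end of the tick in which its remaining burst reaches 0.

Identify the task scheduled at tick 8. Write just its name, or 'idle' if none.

t=0: L0/L1/L2 = A/-/- → run A
t=1: L0/L1/L2 = A/-/- → run A
t=2: L0/L1/L2 = D/-/- → run D
t=3: L0/L1/L2 = D/-/- → run D
t=4: L0/L1/L2 = H/D/- → run H
t=5: L0/L1/L2 = HF/D/- → run H
t=6: L0/L1/L2 = F/DH/- → run F
t=7: L0/L1/L2 = F/DH/- → run F
t=8: L0/L1/L2 = -/DHF/- → run D
t=9: L0/L1/L2 = -/DHF/- → run D
t=10: L0/L1/L2 = -/DHF/- → run D
t=11: L0/L1/L2 = -/HF/- → run H
t=12: L0/L1/L2 = -/HF/- → run H
t=13: L0/L1/L2 = -/HF/- → run H
t=14: L0/L1/L2 = -/F/- → run F
t=15: L0/L1/L2 = -/F/- → run F
t=16: L0/L1/L2 = -/F/- → run F
t=17: L0/L1/L2 = -/F/- → run F
t=18: L0/L1/L2 = -/-/F → run F
t=19: L0/L1/L2 = -/-/F → run F
t=20: (idle)
t=21: (idle)
t=22: (idle)
t=23: (idle)
t=24: (idle)

running at tick 8 = D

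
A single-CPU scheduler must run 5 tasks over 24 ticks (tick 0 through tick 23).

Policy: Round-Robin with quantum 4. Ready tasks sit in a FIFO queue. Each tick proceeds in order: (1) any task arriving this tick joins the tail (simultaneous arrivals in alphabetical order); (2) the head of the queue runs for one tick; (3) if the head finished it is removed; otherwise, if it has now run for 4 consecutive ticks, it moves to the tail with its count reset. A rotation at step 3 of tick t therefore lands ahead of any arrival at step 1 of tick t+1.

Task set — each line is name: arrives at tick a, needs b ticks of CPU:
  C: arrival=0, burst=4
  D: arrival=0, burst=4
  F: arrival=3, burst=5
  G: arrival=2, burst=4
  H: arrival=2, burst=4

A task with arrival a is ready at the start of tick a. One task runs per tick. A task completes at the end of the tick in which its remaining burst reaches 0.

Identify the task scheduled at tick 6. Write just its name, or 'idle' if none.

running at tick 6 = D

t=0: queue=[C,D] q_used=0 → run C
t=1: queue=[C,D] q_used=1 → run C
t=2: queue=[C,D,G,H] q_used=2 → run C
t=3: queue=[C,D,G,H,F] q_used=3 → run C
t=4: queue=[D,G,H,F] q_used=0 → run D
t=5: queue=[D,G,H,F] q_used=1 → run D
t=6: queue=[D,G,H,F] q_used=2 → run D
t=7: queue=[D,G,H,F] q_used=3 → run D
t=8: queue=[G,H,F] q_used=0 → run G
t=9: queue=[G,H,F] q_used=1 → run G
t=10: queue=[G,H,F] q_used=2 → run G
t=11: queue=[G,H,F] q_used=3 → run G
t=12: queue=[H,F] q_used=0 → run H
t=13: queue=[H,F] q_used=1 → run H
t=14: queue=[H,F] q_used=2 → run H
t=15: queue=[H,F] q_used=3 → run H
t=16: queue=[F] q_used=0 → run F
t=17: queue=[F] q_used=1 → run F
t=18: queue=[F] q_used=2 → run F
t=19: queue=[F] q_used=3 → run F
t=20: queue=[F] q_used=0 → run F
t=21: (idle)
t=22: (idle)
t=23: (idle)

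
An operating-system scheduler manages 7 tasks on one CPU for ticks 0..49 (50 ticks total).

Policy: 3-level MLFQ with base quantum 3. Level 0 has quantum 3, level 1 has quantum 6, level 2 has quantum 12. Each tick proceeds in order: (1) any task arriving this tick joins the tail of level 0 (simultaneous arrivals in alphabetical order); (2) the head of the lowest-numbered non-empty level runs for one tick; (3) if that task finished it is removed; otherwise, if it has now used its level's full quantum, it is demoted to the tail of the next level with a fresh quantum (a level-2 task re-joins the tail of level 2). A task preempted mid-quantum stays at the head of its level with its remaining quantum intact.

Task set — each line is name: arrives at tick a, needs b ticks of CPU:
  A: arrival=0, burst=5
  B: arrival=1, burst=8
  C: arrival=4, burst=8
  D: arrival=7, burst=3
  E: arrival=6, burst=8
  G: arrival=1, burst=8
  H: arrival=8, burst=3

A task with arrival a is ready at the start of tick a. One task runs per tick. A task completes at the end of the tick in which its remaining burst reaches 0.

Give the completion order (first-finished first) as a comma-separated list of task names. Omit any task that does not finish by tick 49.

completion order = D, H, A, B, G, C, E

t=0: L0/L1/L2 = A/-/- → run A
t=1: L0/L1/L2 = ABG/-/- → run A
t=2: L0/L1/L2 = ABG/-/- → run A
t=3: L0/L1/L2 = BG/A/- → run B
t=4: L0/L1/L2 = BGC/A/- → run B
t=5: L0/L1/L2 = BGC/A/- → run B
t=6: L0/L1/L2 = GCE/AB/- → run G
t=7: L0/L1/L2 = GCED/AB/- → run G
t=8: L0/L1/L2 = GCEDH/AB/- → run G
t=9: L0/L1/L2 = CEDH/ABG/- → run C
t=10: L0/L1/L2 = CEDH/ABG/- → run C
t=11: L0/L1/L2 = CEDH/ABG/- → run C
t=12: L0/L1/L2 = EDH/ABGC/- → run E
t=13: L0/L1/L2 = EDH/ABGC/- → run E
t=14: L0/L1/L2 = EDH/ABGC/- → run E
t=15: L0/L1/L2 = DH/ABGCE/- → run D
t=16: L0/L1/L2 = DH/ABGCE/- → run D
t=17: L0/L1/L2 = DH/ABGCE/- → run D
t=18: L0/L1/L2 = H/ABGCE/- → run H
t=19: L0/L1/L2 = H/ABGCE/- → run H
t=20: L0/L1/L2 = H/ABGCE/- → run H
t=21: L0/L1/L2 = -/ABGCE/- → run A
t=22: L0/L1/L2 = -/ABGCE/- → run A
t=23: L0/L1/L2 = -/BGCE/- → run B
t=24: L0/L1/L2 = -/BGCE/- → run B
t=25: L0/L1/L2 = -/BGCE/- → run B
t=26: L0/L1/L2 = -/BGCE/- → run B
t=27: L0/L1/L2 = -/BGCE/- → run B
t=28: L0/L1/L2 = -/GCE/- → run G
t=29: L0/L1/L2 = -/GCE/- → run G
t=30: L0/L1/L2 = -/GCE/- → run G
t=31: L0/L1/L2 = -/GCE/- → run G
t=32: L0/L1/L2 = -/GCE/- → run G
t=33: L0/L1/L2 = -/CE/- → run C
t=34: L0/L1/L2 = -/CE/- → run C
t=35: L0/L1/L2 = -/CE/- → run C
t=36: L0/L1/L2 = -/CE/- → run C
t=37: L0/L1/L2 = -/CE/- → run C
t=38: L0/L1/L2 = -/E/- → run E
t=39: L0/L1/L2 = -/E/- → run E
t=40: L0/L1/L2 = -/E/- → run E
t=41: L0/L1/L2 = -/E/- → run E
t=42: L0/L1/L2 = -/E/- → run E
t=43: (idle)
t=44: (idle)
t=45: (idle)
t=46: (idle)
t=47: (idle)
t=48: (idle)
t=49: (idle)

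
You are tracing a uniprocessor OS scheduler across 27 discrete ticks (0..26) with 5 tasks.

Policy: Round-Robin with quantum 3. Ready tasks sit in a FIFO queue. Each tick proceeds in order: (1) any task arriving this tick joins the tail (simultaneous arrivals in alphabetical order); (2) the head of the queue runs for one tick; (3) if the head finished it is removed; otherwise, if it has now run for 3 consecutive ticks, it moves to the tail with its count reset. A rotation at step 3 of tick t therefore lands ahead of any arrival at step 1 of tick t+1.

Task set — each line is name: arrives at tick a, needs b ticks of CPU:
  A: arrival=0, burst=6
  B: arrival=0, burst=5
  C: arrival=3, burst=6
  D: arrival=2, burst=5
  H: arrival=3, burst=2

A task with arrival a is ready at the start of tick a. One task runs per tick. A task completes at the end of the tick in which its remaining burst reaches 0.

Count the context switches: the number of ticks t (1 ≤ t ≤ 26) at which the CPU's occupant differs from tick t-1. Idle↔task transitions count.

t=0: queue=[A,B] q_used=0 → run A
t=1: queue=[A,B] q_used=1 → run A
t=2: queue=[A,B,D] q_used=2 → run A
t=3: queue=[B,D,A,C,H] q_used=0 → run B
t=4: queue=[B,D,A,C,H] q_used=1 → run B
t=5: queue=[B,D,A,C,H] q_used=2 → run B
t=6: queue=[D,A,C,H,B] q_used=0 → run D
t=7: queue=[D,A,C,H,B] q_used=1 → run D
t=8: queue=[D,A,C,H,B] q_used=2 → run D
t=9: queue=[A,C,H,B,D] q_used=0 → run A
t=10: queue=[A,C,H,B,D] q_used=1 → run A
t=11: queue=[A,C,H,B,D] q_used=2 → run A
t=12: queue=[C,H,B,D] q_used=0 → run C
t=13: queue=[C,H,B,D] q_used=1 → run C
t=14: queue=[C,H,B,D] q_used=2 → run C
t=15: queue=[H,B,D,C] q_used=0 → run H
t=16: queue=[H,B,D,C] q_used=1 → run H
t=17: queue=[B,D,C] q_used=0 → run B
t=18: queue=[B,D,C] q_used=1 → run B
t=19: queue=[D,C] q_used=0 → run D
t=20: queue=[D,C] q_used=1 → run D
t=21: queue=[C] q_used=0 → run C
t=22: queue=[C] q_used=1 → run C
t=23: queue=[C] q_used=2 → run C
t=24: (idle)
t=25: (idle)
t=26: (idle)

context switches = 9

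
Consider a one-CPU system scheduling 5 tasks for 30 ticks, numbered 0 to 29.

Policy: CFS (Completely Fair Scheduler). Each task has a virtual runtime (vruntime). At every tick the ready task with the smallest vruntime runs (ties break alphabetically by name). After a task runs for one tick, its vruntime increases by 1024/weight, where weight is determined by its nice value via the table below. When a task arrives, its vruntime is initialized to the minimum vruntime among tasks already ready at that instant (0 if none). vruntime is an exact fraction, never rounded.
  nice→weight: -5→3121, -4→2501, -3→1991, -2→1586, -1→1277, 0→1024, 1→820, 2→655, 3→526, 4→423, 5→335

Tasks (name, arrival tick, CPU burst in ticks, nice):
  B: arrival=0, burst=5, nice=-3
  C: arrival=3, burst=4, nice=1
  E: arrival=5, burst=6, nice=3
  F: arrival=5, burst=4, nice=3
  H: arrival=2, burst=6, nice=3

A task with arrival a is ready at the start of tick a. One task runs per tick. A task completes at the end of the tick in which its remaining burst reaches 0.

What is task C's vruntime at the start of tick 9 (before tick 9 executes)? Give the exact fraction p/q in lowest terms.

t=0: vr[B=0] → run B
t=1: vr[B=1024/1991] → run B
t=2: vr[B=2048/1991 H=2048/1991] → run B
t=3: vr[B=3072/1991 C=2048/1991 H=2048/1991] → run C
t=4: vr[B=3072/1991 C=929536/408155 H=2048/1991] → run H
t=5: vr[B=3072/1991 C=929536/408155 E=3072/1991 F=3072/1991 H=1558016/523633] → run B
t=6: vr[B=4096/1991 C=929536/408155 E=3072/1991 F=3072/1991 H=1558016/523633] → run E
t=7: vr[B=4096/1991 C=929536/408155 E=1827328/523633 F=3072/1991 H=1558016/523633] → run F
t=8: vr[B=4096/1991 C=929536/408155 E=1827328/523633 F=1827328/523633 H=1558016/523633] → run B
t=9: vr[C=929536/408155 E=1827328/523633 F=1827328/523633 H=1558016/523633] → run C
t=10: vr[C=1439232/408155 E=1827328/523633 F=1827328/523633 H=1558016/523633] → run H
t=11: vr[C=1439232/408155 E=1827328/523633 F=1827328/523633 H=2577408/523633] → run E
t=12: vr[C=1439232/408155 E=2846720/523633 F=1827328/523633 H=2577408/523633] → run F
t=13: vr[C=1439232/408155 E=2846720/523633 F=2846720/523633 H=2577408/523633] → run C
t=14: vr[C=1948928/408155 E=2846720/523633 F=2846720/523633 H=2577408/523633] → run C
t=15: vr[E=2846720/523633 F=2846720/523633 H=2577408/523633] → run H
t=16: vr[E=2846720/523633 F=2846720/523633 H=3596800/523633] → run E
t=17: vr[E=3866112/523633 F=2846720/523633 H=3596800/523633] → run F
t=18: vr[E=3866112/523633 F=3866112/523633 H=3596800/523633] → run H
t=19: vr[E=3866112/523633 F=3866112/523633 H=4616192/523633] → run E
t=20: vr[E=4885504/523633 F=3866112/523633 H=4616192/523633] → run F
t=21: vr[E=4885504/523633 H=4616192/523633] → run H
t=22: vr[E=4885504/523633 H=5635584/523633] → run E
t=23: vr[E=5904896/523633 H=5635584/523633] → run H
t=24: vr[E=5904896/523633] → run E
t=25: (idle)
t=26: (idle)
t=27: (idle)
t=28: (idle)
t=29: (idle)

vruntime(C, start of tick 9) = 929536/408155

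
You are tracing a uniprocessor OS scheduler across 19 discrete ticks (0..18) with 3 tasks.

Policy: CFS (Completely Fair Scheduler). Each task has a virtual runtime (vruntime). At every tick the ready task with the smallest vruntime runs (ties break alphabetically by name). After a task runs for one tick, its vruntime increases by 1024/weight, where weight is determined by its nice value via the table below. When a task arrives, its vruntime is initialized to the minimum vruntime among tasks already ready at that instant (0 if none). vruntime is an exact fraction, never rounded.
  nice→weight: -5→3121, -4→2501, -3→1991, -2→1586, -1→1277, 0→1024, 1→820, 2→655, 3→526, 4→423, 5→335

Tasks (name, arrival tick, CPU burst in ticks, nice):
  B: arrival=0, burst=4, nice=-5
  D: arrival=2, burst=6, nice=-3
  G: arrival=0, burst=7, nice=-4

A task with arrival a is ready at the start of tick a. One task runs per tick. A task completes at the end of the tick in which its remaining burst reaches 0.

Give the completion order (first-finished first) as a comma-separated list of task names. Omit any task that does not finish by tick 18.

t=0: vr[B=0 G=0] → run B
t=1: vr[B=1024/3121 G=0] → run G
t=2: vr[B=1024/3121 D=1024/3121 G=1024/2501] → run B
t=3: vr[B=2048/3121 D=1024/3121 G=1024/2501] → run D
t=4: vr[B=2048/3121 D=5234688/6213911 G=1024/2501] → run G
t=5: vr[B=2048/3121 D=5234688/6213911 G=2048/2501] → run B
t=6: vr[B=3072/3121 D=5234688/6213911 G=2048/2501] → run G
t=7: vr[B=3072/3121 D=5234688/6213911 G=3072/2501] → run D
t=8: vr[B=3072/3121 D=8430592/6213911 G=3072/2501] → run B
t=9: vr[D=8430592/6213911 G=3072/2501] → run G
t=10: vr[D=8430592/6213911 G=4096/2501] → run D
t=11: vr[D=11626496/6213911 G=4096/2501] → run G
t=12: vr[D=11626496/6213911 G=5120/2501] → run D
t=13: vr[D=14822400/6213911 G=5120/2501] → run G
t=14: vr[D=14822400/6213911 G=6144/2501] → run D
t=15: vr[D=18018304/6213911 G=6144/2501] → run G
t=16: vr[D=18018304/6213911] → run D
t=17: (idle)
t=18: (idle)

completion order = B, G, D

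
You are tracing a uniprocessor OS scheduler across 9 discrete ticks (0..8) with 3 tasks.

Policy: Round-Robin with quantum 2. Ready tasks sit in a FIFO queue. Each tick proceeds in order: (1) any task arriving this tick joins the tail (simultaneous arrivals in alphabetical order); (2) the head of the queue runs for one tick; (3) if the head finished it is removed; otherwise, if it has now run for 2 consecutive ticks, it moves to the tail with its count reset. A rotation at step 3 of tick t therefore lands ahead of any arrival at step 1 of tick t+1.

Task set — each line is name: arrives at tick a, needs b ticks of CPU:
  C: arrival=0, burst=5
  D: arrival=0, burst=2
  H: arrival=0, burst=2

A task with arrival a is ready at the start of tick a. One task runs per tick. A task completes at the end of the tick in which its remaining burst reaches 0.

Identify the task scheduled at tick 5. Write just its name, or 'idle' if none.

running at tick 5 = H

t=0: queue=[C,D,H] q_used=0 → run C
t=1: queue=[C,D,H] q_used=1 → run C
t=2: queue=[D,H,C] q_used=0 → run D
t=3: queue=[D,H,C] q_used=1 → run D
t=4: queue=[H,C] q_used=0 → run H
t=5: queue=[H,C] q_used=1 → run H
t=6: queue=[C] q_used=0 → run C
t=7: queue=[C] q_used=1 → run C
t=8: queue=[C] q_used=0 → run C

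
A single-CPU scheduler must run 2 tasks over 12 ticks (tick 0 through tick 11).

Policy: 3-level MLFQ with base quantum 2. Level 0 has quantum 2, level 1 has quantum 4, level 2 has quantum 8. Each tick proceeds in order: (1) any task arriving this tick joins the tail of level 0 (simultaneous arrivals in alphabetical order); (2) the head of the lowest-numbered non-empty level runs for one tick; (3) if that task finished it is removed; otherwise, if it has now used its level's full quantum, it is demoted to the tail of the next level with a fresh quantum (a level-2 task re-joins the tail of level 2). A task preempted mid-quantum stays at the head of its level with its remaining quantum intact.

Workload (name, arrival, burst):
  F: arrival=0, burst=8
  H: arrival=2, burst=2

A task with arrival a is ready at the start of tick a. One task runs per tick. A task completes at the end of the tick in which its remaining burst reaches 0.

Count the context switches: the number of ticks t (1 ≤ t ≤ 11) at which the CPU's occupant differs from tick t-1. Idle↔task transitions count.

context switches = 3

t=0: L0/L1/L2 = F/-/- → run F
t=1: L0/L1/L2 = F/-/- → run F
t=2: L0/L1/L2 = H/F/- → run H
t=3: L0/L1/L2 = H/F/- → run H
t=4: L0/L1/L2 = -/F/- → run F
t=5: L0/L1/L2 = -/F/- → run F
t=6: L0/L1/L2 = -/F/- → run F
t=7: L0/L1/L2 = -/F/- → run F
t=8: L0/L1/L2 = -/-/F → run F
t=9: L0/L1/L2 = -/-/F → run F
t=10: (idle)
t=11: (idle)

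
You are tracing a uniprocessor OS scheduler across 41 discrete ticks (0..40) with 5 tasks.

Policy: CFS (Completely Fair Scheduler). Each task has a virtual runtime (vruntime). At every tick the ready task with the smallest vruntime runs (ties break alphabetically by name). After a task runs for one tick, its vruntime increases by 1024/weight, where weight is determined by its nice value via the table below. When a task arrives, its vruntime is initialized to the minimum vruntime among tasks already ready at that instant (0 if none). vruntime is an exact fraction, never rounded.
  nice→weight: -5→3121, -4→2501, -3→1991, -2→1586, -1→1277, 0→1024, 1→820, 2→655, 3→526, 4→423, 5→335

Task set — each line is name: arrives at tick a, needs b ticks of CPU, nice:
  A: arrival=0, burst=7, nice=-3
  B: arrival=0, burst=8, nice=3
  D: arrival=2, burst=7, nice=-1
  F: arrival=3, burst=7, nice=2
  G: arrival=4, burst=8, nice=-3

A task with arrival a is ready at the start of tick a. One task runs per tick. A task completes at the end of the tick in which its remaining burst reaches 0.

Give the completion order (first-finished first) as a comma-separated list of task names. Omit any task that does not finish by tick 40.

t=0: vr[A=0 B=0] → run A
t=1: vr[A=1024/1991 B=0] → run B
t=2: vr[A=1024/1991 B=512/263 D=1024/1991] → run A
t=3: vr[A=2048/1991 B=512/263 D=1024/1991 F=1024/1991] → run D
t=4: vr[A=2048/1991 B=512/263 D=3346432/2542507 F=1024/1991 G=1024/1991] → run F
t=5: vr[A=2048/1991 B=512/263 D=3346432/2542507 F=2709504/1304105 G=1024/1991] → run G
t=6: vr[A=2048/1991 B=512/263 D=3346432/2542507 F=2709504/1304105 G=2048/1991] → run A
t=7: vr[A=3072/1991 B=512/263 D=3346432/2542507 F=2709504/1304105 G=2048/1991] → run G
t=8: vr[A=3072/1991 B=512/263 D=3346432/2542507 F=2709504/1304105 G=3072/1991] → run D
t=9: vr[A=3072/1991 B=512/263 D=5385216/2542507 F=2709504/1304105 G=3072/1991] → run A
t=10: vr[A=4096/1991 B=512/263 D=5385216/2542507 F=2709504/1304105 G=3072/1991] → run G
t=11: vr[A=4096/1991 B=512/263 D=5385216/2542507 F=2709504/1304105 G=4096/1991] → run B
t=12: vr[A=4096/1991 B=1024/263 D=5385216/2542507 F=2709504/1304105 G=4096/1991] → run A
t=13: vr[A=5120/1991 B=1024/263 D=5385216/2542507 F=2709504/1304105 G=4096/1991] → run G
t=14: vr[A=5120/1991 B=1024/263 D=5385216/2542507 F=2709504/1304105 G=5120/1991] → run F
t=15: vr[A=5120/1991 B=1024/263 D=5385216/2542507 F=4748288/1304105 G=5120/1991] → run D
t=16: vr[A=5120/1991 B=1024/263 D=7424000/2542507 F=4748288/1304105 G=5120/1991] → run A
t=17: vr[A=6144/1991 B=1024/263 D=7424000/2542507 F=4748288/1304105 G=5120/1991] → run G
t=18: vr[A=6144/1991 B=1024/263 D=7424000/2542507 F=4748288/1304105 G=6144/1991] → run D
t=19: vr[A=6144/1991 B=1024/263 D=9462784/2542507 F=4748288/1304105 G=6144/1991] → run A
t=20: vr[B=1024/263 D=9462784/2542507 F=4748288/1304105 G=6144/1991] → run G
t=21: vr[B=1024/263 D=9462784/2542507 F=4748288/1304105 G=7168/1991] → run G
t=22: vr[B=1024/263 D=9462784/2542507 F=4748288/1304105 G=8192/1991] → run F
t=23: vr[B=1024/263 D=9462784/2542507 F=6787072/1304105 G=8192/1991] → run D
t=24: vr[B=1024/263 D=11501568/2542507 F=6787072/1304105 G=8192/1991] → run B
t=25: vr[B=1536/263 D=11501568/2542507 F=6787072/1304105 G=8192/1991] → run G
t=26: vr[B=1536/263 D=11501568/2542507 F=6787072/1304105] → run D
t=27: vr[B=1536/263 D=13540352/2542507 F=6787072/1304105] → run F
t=28: vr[B=1536/263 D=13540352/2542507 F=8825856/1304105] → run D
t=29: vr[B=1536/263 F=8825856/1304105] → run B
t=30: vr[B=2048/263 F=8825856/1304105] → run F
t=31: vr[B=2048/263 F=2172928/260821] → run B
t=32: vr[B=2560/263 F=2172928/260821] → run F
t=33: vr[B=2560/263 F=12903424/1304105] → run B
t=34: vr[B=3072/263 F=12903424/1304105] → run F
t=35: vr[B=3072/263] → run B
t=36: vr[B=3584/263] → run B
t=37: (idle)
t=38: (idle)
t=39: (idle)
t=40: (idle)

completion order = A, G, D, F, B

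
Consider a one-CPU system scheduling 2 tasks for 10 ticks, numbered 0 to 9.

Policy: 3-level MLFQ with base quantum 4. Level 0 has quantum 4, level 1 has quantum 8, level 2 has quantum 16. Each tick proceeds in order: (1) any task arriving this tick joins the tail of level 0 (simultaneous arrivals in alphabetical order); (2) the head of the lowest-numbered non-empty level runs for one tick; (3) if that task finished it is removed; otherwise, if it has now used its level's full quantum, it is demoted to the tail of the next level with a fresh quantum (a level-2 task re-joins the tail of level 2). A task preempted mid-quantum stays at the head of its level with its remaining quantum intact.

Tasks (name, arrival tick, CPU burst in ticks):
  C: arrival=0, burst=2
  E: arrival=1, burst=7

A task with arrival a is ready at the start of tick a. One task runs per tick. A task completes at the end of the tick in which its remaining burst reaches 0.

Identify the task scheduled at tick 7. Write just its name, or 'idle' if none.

t=0: L0/L1/L2 = C/-/- → run C
t=1: L0/L1/L2 = CE/-/- → run C
t=2: L0/L1/L2 = E/-/- → run E
t=3: L0/L1/L2 = E/-/- → run E
t=4: L0/L1/L2 = E/-/- → run E
t=5: L0/L1/L2 = E/-/- → run E
t=6: L0/L1/L2 = -/E/- → run E
t=7: L0/L1/L2 = -/E/- → run E
t=8: L0/L1/L2 = -/E/- → run E
t=9: (idle)

running at tick 7 = E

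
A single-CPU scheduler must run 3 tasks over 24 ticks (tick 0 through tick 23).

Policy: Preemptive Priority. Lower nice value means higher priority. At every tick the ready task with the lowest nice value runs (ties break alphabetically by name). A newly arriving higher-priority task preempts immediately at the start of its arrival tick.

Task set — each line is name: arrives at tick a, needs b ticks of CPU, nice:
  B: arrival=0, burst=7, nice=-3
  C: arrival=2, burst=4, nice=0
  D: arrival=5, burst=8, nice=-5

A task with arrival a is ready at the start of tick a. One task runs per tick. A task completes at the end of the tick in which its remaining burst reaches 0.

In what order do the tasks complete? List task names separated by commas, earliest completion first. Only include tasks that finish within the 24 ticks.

t=0: ready={B} → run B
t=1: ready={B} → run B
t=2: ready={B,C} → run B
t=3: ready={B,C} → run B
t=4: ready={B,C} → run B
t=5: ready={B,C,D} → run D
t=6: ready={B,C,D} → run D
t=7: ready={B,C,D} → run D
t=8: ready={B,C,D} → run D
t=9: ready={B,C,D} → run D
t=10: ready={B,C,D} → run D
t=11: ready={B,C,D} → run D
t=12: ready={B,C,D} → run D
t=13: ready={B,C} → run B
t=14: ready={B,C} → run B
t=15: ready={C} → run C
t=16: ready={C} → run C
t=17: ready={C} → run C
t=18: ready={C} → run C
t=19: (idle)
t=20: (idle)
t=21: (idle)
t=22: (idle)
t=23: (idle)

completion order = D, B, C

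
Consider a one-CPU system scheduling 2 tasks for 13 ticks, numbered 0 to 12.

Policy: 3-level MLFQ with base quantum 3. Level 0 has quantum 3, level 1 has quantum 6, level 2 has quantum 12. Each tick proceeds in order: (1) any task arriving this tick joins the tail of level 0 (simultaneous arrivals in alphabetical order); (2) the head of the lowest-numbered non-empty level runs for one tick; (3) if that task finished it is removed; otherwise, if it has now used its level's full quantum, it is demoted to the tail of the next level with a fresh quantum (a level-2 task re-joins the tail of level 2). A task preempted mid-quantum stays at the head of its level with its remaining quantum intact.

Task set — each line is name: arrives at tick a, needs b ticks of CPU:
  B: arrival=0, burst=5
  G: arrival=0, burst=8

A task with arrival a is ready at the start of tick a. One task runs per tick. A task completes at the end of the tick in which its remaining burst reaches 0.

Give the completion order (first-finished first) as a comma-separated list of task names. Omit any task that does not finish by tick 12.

t=0: L0/L1/L2 = BG/-/- → run B
t=1: L0/L1/L2 = BG/-/- → run B
t=2: L0/L1/L2 = BG/-/- → run B
t=3: L0/L1/L2 = G/B/- → run G
t=4: L0/L1/L2 = G/B/- → run G
t=5: L0/L1/L2 = G/B/- → run G
t=6: L0/L1/L2 = -/BG/- → run B
t=7: L0/L1/L2 = -/BG/- → run B
t=8: L0/L1/L2 = -/G/- → run G
t=9: L0/L1/L2 = -/G/- → run G
t=10: L0/L1/L2 = -/G/- → run G
t=11: L0/L1/L2 = -/G/- → run G
t=12: L0/L1/L2 = -/G/- → run G

completion order = B, G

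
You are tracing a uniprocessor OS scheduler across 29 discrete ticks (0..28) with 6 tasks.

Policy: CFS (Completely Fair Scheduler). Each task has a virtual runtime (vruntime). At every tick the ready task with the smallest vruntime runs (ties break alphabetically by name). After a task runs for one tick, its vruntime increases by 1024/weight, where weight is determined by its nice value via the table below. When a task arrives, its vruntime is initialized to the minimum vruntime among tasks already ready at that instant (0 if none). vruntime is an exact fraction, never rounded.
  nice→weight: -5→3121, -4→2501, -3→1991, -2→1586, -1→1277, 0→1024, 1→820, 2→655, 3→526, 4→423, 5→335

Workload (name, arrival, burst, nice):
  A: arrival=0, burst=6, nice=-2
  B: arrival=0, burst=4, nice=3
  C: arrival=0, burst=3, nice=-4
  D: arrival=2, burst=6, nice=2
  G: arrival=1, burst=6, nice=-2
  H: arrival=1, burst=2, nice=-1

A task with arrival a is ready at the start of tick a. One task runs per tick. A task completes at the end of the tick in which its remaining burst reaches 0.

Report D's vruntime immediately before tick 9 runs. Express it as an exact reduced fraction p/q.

t=0: vr[A=0 B=0 C=0] → run A
t=1: vr[A=512/793 B=0 C=0 G=0 H=0] → run B
t=2: vr[A=512/793 B=512/263 C=0 D=0 G=0 H=0] → run C
t=3: vr[A=512/793 B=512/263 C=1024/2501 D=0 G=0 H=0] → run D
t=4: vr[A=512/793 B=512/263 C=1024/2501 D=1024/655 G=0 H=0] → run G
t=5: vr[A=512/793 B=512/263 C=1024/2501 D=1024/655 G=512/793 H=0] → run H
t=6: vr[A=512/793 B=512/263 C=1024/2501 D=1024/655 G=512/793 H=1024/1277] → run C
t=7: vr[A=512/793 B=512/263 C=2048/2501 D=1024/655 G=512/793 H=1024/1277] → run A
t=8: vr[A=1024/793 B=512/263 C=2048/2501 D=1024/655 G=512/793 H=1024/1277] → run G
t=9: vr[A=1024/793 B=512/263 C=2048/2501 D=1024/655 G=1024/793 H=1024/1277] → run H
t=10: vr[A=1024/793 B=512/263 C=2048/2501 D=1024/655 G=1024/793] → run C
t=11: vr[A=1024/793 B=512/263 D=1024/655 G=1024/793] → run A
t=12: vr[A=1536/793 B=512/263 D=1024/655 G=1024/793] → run G
t=13: vr[A=1536/793 B=512/263 D=1024/655 G=1536/793] → run D
t=14: vr[A=1536/793 B=512/263 D=2048/655 G=1536/793] → run A
t=15: vr[A=2048/793 B=512/263 D=2048/655 G=1536/793] → run G
t=16: vr[A=2048/793 B=512/263 D=2048/655 G=2048/793] → run B
t=17: vr[A=2048/793 B=1024/263 D=2048/655 G=2048/793] → run A
t=18: vr[A=2560/793 B=1024/263 D=2048/655 G=2048/793] → run G
t=19: vr[A=2560/793 B=1024/263 D=2048/655 G=2560/793] → run D
t=20: vr[A=2560/793 B=1024/263 D=3072/655 G=2560/793] → run A
t=21: vr[B=1024/263 D=3072/655 G=2560/793] → run G
t=22: vr[B=1024/263 D=3072/655] → run B
t=23: vr[B=1536/263 D=3072/655] → run D
t=24: vr[B=1536/263 D=4096/655] → run B
t=25: vr[D=4096/655] → run D
t=26: vr[D=1024/131] → run D
t=27: (idle)
t=28: (idle)

vruntime(D, start of tick 9) = 1024/655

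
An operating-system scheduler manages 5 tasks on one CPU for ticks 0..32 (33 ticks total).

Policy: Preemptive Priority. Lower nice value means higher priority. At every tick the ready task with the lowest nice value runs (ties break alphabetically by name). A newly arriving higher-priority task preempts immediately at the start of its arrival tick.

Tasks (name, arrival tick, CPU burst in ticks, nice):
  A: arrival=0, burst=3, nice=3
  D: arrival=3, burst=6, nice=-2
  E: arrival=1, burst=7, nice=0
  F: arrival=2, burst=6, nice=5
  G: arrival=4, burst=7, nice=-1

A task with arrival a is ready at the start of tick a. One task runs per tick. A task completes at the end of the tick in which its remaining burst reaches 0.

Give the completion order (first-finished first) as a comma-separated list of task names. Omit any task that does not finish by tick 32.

completion order = D, G, E, A, F

t=0: ready={A} → run A
t=1: ready={A,E} → run E
t=2: ready={A,E,F} → run E
t=3: ready={A,D,E,F} → run D
t=4: ready={A,D,E,F,G} → run D
t=5: ready={A,D,E,F,G} → run D
t=6: ready={A,D,E,F,G} → run D
t=7: ready={A,D,E,F,G} → run D
t=8: ready={A,D,E,F,G} → run D
t=9: ready={A,E,F,G} → run G
t=10: ready={A,E,F,G} → run G
t=11: ready={A,E,F,G} → run G
t=12: ready={A,E,F,G} → run G
t=13: ready={A,E,F,G} → run G
t=14: ready={A,E,F,G} → run G
t=15: ready={A,E,F,G} → run G
t=16: ready={A,E,F} → run E
t=17: ready={A,E,F} → run E
t=18: ready={A,E,F} → run E
t=19: ready={A,E,F} → run E
t=20: ready={A,E,F} → run E
t=21: ready={A,F} → run A
t=22: ready={A,F} → run A
t=23: ready={F} → run F
t=24: ready={F} → run F
t=25: ready={F} → run F
t=26: ready={F} → run F
t=27: ready={F} → run F
t=28: ready={F} → run F
t=29: (idle)
t=30: (idle)
t=31: (idle)
t=32: (idle)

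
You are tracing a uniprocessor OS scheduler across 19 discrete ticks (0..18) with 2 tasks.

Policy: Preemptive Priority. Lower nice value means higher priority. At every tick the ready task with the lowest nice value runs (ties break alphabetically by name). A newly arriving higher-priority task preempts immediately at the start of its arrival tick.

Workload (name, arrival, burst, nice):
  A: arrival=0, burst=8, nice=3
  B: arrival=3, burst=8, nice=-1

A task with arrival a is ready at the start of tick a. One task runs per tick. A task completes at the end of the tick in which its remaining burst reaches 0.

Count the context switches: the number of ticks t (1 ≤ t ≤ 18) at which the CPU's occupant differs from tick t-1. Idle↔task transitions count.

context switches = 3

t=0: ready={A} → run A
t=1: ready={A} → run A
t=2: ready={A} → run A
t=3: ready={A,B} → run B
t=4: ready={A,B} → run B
t=5: ready={A,B} → run B
t=6: ready={A,B} → run B
t=7: ready={A,B} → run B
t=8: ready={A,B} → run B
t=9: ready={A,B} → run B
t=10: ready={A,B} → run B
t=11: ready={A} → run A
t=12: ready={A} → run A
t=13: ready={A} → run A
t=14: ready={A} → run A
t=15: ready={A} → run A
t=16: (idle)
t=17: (idle)
t=18: (idle)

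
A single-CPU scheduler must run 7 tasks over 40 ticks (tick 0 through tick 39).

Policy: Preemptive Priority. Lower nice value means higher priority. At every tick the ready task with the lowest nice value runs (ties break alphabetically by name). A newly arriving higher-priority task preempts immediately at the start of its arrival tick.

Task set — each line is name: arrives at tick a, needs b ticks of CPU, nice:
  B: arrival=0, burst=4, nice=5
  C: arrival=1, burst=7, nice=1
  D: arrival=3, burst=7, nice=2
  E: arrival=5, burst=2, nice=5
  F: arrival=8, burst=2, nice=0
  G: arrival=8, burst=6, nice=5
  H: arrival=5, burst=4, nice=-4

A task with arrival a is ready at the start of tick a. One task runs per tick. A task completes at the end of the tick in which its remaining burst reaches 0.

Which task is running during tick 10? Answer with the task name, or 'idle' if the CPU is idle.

t=0: ready={B} → run B
t=1: ready={B,C} → run C
t=2: ready={B,C} → run C
t=3: ready={B,C,D} → run C
t=4: ready={B,C,D} → run C
t=5: ready={B,C,D,E,H} → run H
t=6: ready={B,C,D,E,H} → run H
t=7: ready={B,C,D,E,H} → run H
t=8: ready={B,C,D,E,F,G,H} → run H
t=9: ready={B,C,D,E,F,G} → run F
t=10: ready={B,C,D,E,F,G} → run F
t=11: ready={B,C,D,E,G} → run C
t=12: ready={B,C,D,E,G} → run C
t=13: ready={B,C,D,E,G} → run C
t=14: ready={B,D,E,G} → run D
t=15: ready={B,D,E,G} → run D
t=16: ready={B,D,E,G} → run D
t=17: ready={B,D,E,G} → run D
t=18: ready={B,D,E,G} → run D
t=19: ready={B,D,E,G} → run D
t=20: ready={B,D,E,G} → run D
t=21: ready={B,E,G} → run B
t=22: ready={B,E,G} → run B
t=23: ready={B,E,G} → run B
t=24: ready={E,G} → run E
t=25: ready={E,G} → run E
t=26: ready={G} → run G
t=27: ready={G} → run G
t=28: ready={G} → run G
t=29: ready={G} → run G
t=30: ready={G} → run G
t=31: ready={G} → run G
t=32: (idle)
t=33: (idle)
t=34: (idle)
t=35: (idle)
t=36: (idle)
t=37: (idle)
t=38: (idle)
t=39: (idle)

running at tick 10 = F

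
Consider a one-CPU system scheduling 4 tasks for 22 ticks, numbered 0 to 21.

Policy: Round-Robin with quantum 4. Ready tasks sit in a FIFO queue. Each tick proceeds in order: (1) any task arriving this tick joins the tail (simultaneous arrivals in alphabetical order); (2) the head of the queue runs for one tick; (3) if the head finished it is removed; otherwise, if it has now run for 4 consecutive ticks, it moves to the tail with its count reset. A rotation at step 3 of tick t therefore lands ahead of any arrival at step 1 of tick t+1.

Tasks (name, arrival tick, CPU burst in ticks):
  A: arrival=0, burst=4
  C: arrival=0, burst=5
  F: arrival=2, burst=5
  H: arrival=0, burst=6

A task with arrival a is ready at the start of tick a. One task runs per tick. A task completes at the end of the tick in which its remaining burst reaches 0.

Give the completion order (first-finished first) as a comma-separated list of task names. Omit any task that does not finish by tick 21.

t=0: queue=[A,C,H] q_used=0 → run A
t=1: queue=[A,C,H] q_used=1 → run A
t=2: queue=[A,C,H,F] q_used=2 → run A
t=3: queue=[A,C,H,F] q_used=3 → run A
t=4: queue=[C,H,F] q_used=0 → run C
t=5: queue=[C,H,F] q_used=1 → run C
t=6: queue=[C,H,F] q_used=2 → run C
t=7: queue=[C,H,F] q_used=3 → run C
t=8: queue=[H,F,C] q_used=0 → run H
t=9: queue=[H,F,C] q_used=1 → run H
t=10: queue=[H,F,C] q_used=2 → run H
t=11: queue=[H,F,C] q_used=3 → run H
t=12: queue=[F,C,H] q_used=0 → run F
t=13: queue=[F,C,H] q_used=1 → run F
t=14: queue=[F,C,H] q_used=2 → run F
t=15: queue=[F,C,H] q_used=3 → run F
t=16: queue=[C,H,F] q_used=0 → run C
t=17: queue=[H,F] q_used=0 → run H
t=18: queue=[H,F] q_used=1 → run H
t=19: queue=[F] q_used=0 → run F
t=20: (idle)
t=21: (idle)

completion order = A, C, H, F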